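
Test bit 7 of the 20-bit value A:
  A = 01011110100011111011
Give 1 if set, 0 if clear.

Bit 7 is the 8th from the right.
  01011110100011111011
              ^
That bit is 1.

Answer: 1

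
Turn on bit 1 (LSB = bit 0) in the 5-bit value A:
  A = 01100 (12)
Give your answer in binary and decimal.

Mask = 1 << 1 = 00010
Bit 1 of A is 0, so OR-ing with the mask flips it to 1.
  01100
| 00010
-------
  01110

Answer: 01110 (14)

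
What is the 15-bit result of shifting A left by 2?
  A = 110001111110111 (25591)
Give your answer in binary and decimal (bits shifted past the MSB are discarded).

Shift left by 2: drop the top 2 bit(s), append 2 zero(s) on the right.
  110001111110111  ->  discard [11], keep [0001111110111], append 00
= 000111111011100

Answer: 000111111011100 (4060)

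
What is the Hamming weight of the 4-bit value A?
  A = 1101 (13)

1101
1-bits at positions (from bit 0 = LSB): 0, 2, 3
Count = 3

Answer: 3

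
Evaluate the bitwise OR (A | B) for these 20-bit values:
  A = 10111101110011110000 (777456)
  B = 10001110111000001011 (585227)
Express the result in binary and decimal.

Apply | to each column (1 where either bit is 1):
  10111101110011110000
| 10001110111000001011
----------------------
  10111111111011111011

Answer: 10111111111011111011 (786171)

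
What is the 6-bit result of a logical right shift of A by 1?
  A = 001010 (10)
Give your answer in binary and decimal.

Logical shift right by 1: drop the bottom 1 bit(s), prepend 1 zero(s) on the left.
  001010  ->  keep [00101], discard [0], prepend 0
= 000101

Answer: 000101 (5)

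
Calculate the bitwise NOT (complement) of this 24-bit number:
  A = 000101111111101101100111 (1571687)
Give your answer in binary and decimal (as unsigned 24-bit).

Flip each bit (0->1, 1->0):
  000101111111101101100111
  111010000000010010011000

Answer: 111010000000010010011000 (15205528)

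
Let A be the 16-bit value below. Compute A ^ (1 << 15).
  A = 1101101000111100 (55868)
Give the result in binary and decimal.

Mask = 1 << 15 = 1000000000000000
Bit 15 of A is 1; XOR with the mask flips it to 0.
  1101101000111100
^ 1000000000000000
------------------
  0101101000111100

Answer: 0101101000111100 (23100)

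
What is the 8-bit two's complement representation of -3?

1. Binary of +3:  00000011
2. Invert bits:     11111100
3. Add 1:           11111101

Answer: 11111101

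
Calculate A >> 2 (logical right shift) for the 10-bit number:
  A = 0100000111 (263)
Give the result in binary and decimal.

Logical shift right by 2: drop the bottom 2 bit(s), prepend 2 zero(s) on the left.
  0100000111  ->  keep [01000001], discard [11], prepend 00
= 0001000001

Answer: 0001000001 (65)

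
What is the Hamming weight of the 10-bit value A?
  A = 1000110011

1000110011
1-bits at positions (from bit 0 = LSB): 0, 1, 4, 5, 9
Count = 5

Answer: 5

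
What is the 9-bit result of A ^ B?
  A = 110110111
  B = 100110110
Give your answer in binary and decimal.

Apply ^ to each column (1 where bits differ):
  110110111
^ 100110110
-----------
  010000001

Answer: 010000001 (129)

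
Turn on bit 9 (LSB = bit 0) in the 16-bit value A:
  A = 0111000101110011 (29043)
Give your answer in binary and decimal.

Mask = 1 << 9 = 0000001000000000
Bit 9 of A is 0, so OR-ing with the mask flips it to 1.
  0111000101110011
| 0000001000000000
------------------
  0111001101110011

Answer: 0111001101110011 (29555)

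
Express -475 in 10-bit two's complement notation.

1. Binary of +475:  0111011011
2. Invert bits:     1000100100
3. Add 1:           1000100101

Answer: 1000100101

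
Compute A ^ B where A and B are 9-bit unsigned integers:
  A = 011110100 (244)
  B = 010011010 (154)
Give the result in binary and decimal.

Apply ^ to each column (1 where bits differ):
  011110100
^ 010011010
-----------
  001101110

Answer: 001101110 (110)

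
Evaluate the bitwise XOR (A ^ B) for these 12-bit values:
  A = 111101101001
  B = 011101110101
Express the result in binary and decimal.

Apply ^ to each column (1 where bits differ):
  111101101001
^ 011101110101
--------------
  100000011100

Answer: 100000011100 (2076)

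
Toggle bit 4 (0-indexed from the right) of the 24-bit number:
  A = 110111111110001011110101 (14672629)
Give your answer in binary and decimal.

Mask = 1 << 4 = 000000000000000000010000
Bit 4 of A is 1; XOR with the mask flips it to 0.
  110111111110001011110101
^ 000000000000000000010000
--------------------------
  110111111110001011100101

Answer: 110111111110001011100101 (14672613)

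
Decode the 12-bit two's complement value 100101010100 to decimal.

MSB is 1, so the value is negative. Find the magnitude:
1. Invert bits:  011010101011
2. Add 1:        011010101100  = 1708
3. Apply sign:   -1708

Answer: -1708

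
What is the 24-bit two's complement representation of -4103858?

1. Binary of +4103858:  001111101001111010110010
2. Invert bits:     110000010110000101001101
3. Add 1:           110000010110000101001110

Answer: 110000010110000101001110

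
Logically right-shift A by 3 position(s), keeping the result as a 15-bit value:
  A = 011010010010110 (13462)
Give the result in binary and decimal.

Logical shift right by 3: drop the bottom 3 bit(s), prepend 3 zero(s) on the left.
  011010010010110  ->  keep [011010010010], discard [110], prepend 000
= 000011010010010

Answer: 000011010010010 (1682)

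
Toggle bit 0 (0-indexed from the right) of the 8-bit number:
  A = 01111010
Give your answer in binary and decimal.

Mask = 1 << 0 = 00000001
Bit 0 of A is 0; XOR with the mask flips it to 1.
  01111010
^ 00000001
----------
  01111011

Answer: 01111011 (123)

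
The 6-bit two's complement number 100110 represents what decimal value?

MSB is 1, so the value is negative. Find the magnitude:
1. Invert bits:  011001
2. Add 1:        011010  = 26
3. Apply sign:   -26

Answer: -26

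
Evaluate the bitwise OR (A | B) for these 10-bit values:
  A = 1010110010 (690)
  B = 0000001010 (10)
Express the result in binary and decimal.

Apply | to each column (1 where either bit is 1):
  1010110010
| 0000001010
------------
  1010111010

Answer: 1010111010 (698)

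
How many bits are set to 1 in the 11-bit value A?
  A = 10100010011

10100010011
1-bits at positions (from bit 0 = LSB): 0, 1, 4, 8, 10
Count = 5

Answer: 5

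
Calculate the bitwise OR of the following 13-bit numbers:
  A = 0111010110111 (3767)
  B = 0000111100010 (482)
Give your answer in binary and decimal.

Apply | to each column (1 where either bit is 1):
  0111010110111
| 0000111100010
---------------
  0111111110111

Answer: 0111111110111 (4087)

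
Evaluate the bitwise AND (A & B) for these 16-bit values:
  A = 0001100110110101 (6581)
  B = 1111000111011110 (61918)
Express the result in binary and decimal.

Apply & to each column (1 only where both bits are 1):
  0001100110110101
& 1111000111011110
------------------
  0001000110010100

Answer: 0001000110010100 (4500)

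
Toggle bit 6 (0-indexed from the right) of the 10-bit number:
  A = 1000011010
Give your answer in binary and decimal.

Mask = 1 << 6 = 0001000000
Bit 6 of A is 0; XOR with the mask flips it to 1.
  1000011010
^ 0001000000
------------
  1001011010

Answer: 1001011010 (602)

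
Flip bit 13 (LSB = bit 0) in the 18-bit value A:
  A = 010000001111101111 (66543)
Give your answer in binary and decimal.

Mask = 1 << 13 = 000010000000000000
Bit 13 of A is 0; XOR with the mask flips it to 1.
  010000001111101111
^ 000010000000000000
--------------------
  010010001111101111

Answer: 010010001111101111 (74735)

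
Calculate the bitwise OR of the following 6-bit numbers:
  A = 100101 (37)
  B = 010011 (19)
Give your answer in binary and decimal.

Apply | to each column (1 where either bit is 1):
  100101
| 010011
--------
  110111

Answer: 110111 (55)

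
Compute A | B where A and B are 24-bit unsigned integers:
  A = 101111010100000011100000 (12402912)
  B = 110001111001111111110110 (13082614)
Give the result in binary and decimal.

Apply | to each column (1 where either bit is 1):
  101111010100000011100000
| 110001111001111111110110
--------------------------
  111111111101111111110110

Answer: 111111111101111111110110 (16769014)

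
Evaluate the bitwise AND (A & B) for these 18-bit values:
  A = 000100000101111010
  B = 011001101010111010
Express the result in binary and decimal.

Apply & to each column (1 only where both bits are 1):
  000100000101111010
& 011001101010111010
--------------------
  000000000000111010

Answer: 000000000000111010 (58)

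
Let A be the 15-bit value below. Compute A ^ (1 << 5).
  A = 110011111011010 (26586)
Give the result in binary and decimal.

Mask = 1 << 5 = 000000000100000
Bit 5 of A is 0; XOR with the mask flips it to 1.
  110011111011010
^ 000000000100000
-----------------
  110011111111010

Answer: 110011111111010 (26618)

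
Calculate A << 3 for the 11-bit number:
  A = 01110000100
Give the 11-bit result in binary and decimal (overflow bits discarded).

Shift left by 3: drop the top 3 bit(s), append 3 zero(s) on the right.
  01110000100  ->  discard [011], keep [10000100], append 000
= 10000100000

Answer: 10000100000 (1056)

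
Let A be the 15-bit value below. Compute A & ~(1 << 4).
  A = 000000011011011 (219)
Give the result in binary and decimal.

Mask = ~(1 << 4) = 111111111101111
Bit 4 of A is 1, so AND-ing with the mask clears it to 0.
  000000011011011
& 111111111101111
-----------------
  000000011001011

Answer: 000000011001011 (203)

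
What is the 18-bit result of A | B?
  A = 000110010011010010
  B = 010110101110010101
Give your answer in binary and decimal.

Apply | to each column (1 where either bit is 1):
  000110010011010010
| 010110101110010101
--------------------
  010110111111010111

Answer: 010110111111010111 (94167)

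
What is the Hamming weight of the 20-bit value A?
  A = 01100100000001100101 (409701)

01100100000001100101
1-bits at positions (from bit 0 = LSB): 0, 2, 5, 6, 14, 17, 18
Count = 7

Answer: 7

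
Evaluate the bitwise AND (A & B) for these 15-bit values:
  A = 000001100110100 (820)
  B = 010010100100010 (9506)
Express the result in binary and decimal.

Apply & to each column (1 only where both bits are 1):
  000001100110100
& 010010100100010
-----------------
  000000100100000

Answer: 000000100100000 (288)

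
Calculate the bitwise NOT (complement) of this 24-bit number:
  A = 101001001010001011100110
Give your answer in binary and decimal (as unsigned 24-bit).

Flip each bit (0->1, 1->0):
  101001001010001011100110
  010110110101110100011001

Answer: 010110110101110100011001 (5987609)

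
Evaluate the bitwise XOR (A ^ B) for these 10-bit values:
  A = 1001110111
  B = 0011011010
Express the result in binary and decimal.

Apply ^ to each column (1 where bits differ):
  1001110111
^ 0011011010
------------
  1010101101

Answer: 1010101101 (685)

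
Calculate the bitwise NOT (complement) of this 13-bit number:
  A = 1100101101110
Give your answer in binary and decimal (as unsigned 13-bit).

Flip each bit (0->1, 1->0):
  1100101101110
  0011010010001

Answer: 0011010010001 (1681)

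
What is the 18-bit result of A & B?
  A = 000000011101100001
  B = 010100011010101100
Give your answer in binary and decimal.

Apply & to each column (1 only where both bits are 1):
  000000011101100001
& 010100011010101100
--------------------
  000000011000100000

Answer: 000000011000100000 (1568)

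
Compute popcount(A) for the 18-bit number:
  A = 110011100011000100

110011100011000100
1-bits at positions (from bit 0 = LSB): 2, 6, 7, 11, 12, 13, 16, 17
Count = 8

Answer: 8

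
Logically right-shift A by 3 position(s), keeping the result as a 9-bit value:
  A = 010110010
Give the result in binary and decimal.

Logical shift right by 3: drop the bottom 3 bit(s), prepend 3 zero(s) on the left.
  010110010  ->  keep [010110], discard [010], prepend 000
= 000010110

Answer: 000010110 (22)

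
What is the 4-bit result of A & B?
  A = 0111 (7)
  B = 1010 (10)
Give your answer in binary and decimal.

Apply & to each column (1 only where both bits are 1):
  0111
& 1010
------
  0010

Answer: 0010 (2)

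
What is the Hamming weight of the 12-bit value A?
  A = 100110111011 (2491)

100110111011
1-bits at positions (from bit 0 = LSB): 0, 1, 3, 4, 5, 7, 8, 11
Count = 8

Answer: 8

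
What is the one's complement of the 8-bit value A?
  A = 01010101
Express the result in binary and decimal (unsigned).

Flip each bit (0->1, 1->0):
  01010101
  10101010

Answer: 10101010 (170)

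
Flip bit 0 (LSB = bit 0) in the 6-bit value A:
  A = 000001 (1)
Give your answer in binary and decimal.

Mask = 1 << 0 = 000001
Bit 0 of A is 1; XOR with the mask flips it to 0.
  000001
^ 000001
--------
  000000

Answer: 000000 (0)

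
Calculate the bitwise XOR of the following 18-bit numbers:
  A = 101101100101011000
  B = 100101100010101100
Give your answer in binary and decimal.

Apply ^ to each column (1 where bits differ):
  101101100101011000
^ 100101100010101100
--------------------
  001000000111110100

Answer: 001000000111110100 (33268)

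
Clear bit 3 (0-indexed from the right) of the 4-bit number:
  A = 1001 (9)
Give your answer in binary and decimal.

Mask = ~(1 << 3) = 0111
Bit 3 of A is 1, so AND-ing with the mask clears it to 0.
  1001
& 0111
------
  0001

Answer: 0001 (1)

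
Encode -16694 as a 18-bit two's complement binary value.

1. Binary of +16694:  000100000100110110
2. Invert bits:     111011111011001001
3. Add 1:           111011111011001010

Answer: 111011111011001010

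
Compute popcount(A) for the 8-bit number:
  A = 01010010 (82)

01010010
1-bits at positions (from bit 0 = LSB): 1, 4, 6
Count = 3

Answer: 3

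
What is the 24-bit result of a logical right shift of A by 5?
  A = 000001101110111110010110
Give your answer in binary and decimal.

Logical shift right by 5: drop the bottom 5 bit(s), prepend 5 zero(s) on the left.
  000001101110111110010110  ->  keep [0000011011101111100], discard [10110], prepend 00000
= 000000000011011101111100

Answer: 000000000011011101111100 (14204)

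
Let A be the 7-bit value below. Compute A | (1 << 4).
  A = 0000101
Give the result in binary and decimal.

Mask = 1 << 4 = 0010000
Bit 4 of A is 0, so OR-ing with the mask flips it to 1.
  0000101
| 0010000
---------
  0010101

Answer: 0010101 (21)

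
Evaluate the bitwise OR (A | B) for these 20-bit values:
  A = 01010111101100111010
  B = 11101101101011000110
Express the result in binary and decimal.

Apply | to each column (1 where either bit is 1):
  01010111101100111010
| 11101101101011000110
----------------------
  11111111101111111110

Answer: 11111111101111111110 (1047550)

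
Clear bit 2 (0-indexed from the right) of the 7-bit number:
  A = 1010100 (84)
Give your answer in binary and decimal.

Mask = ~(1 << 2) = 1111011
Bit 2 of A is 1, so AND-ing with the mask clears it to 0.
  1010100
& 1111011
---------
  1010000

Answer: 1010000 (80)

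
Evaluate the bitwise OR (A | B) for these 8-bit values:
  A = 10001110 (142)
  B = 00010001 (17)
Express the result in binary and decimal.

Apply | to each column (1 where either bit is 1):
  10001110
| 00010001
----------
  10011111

Answer: 10011111 (159)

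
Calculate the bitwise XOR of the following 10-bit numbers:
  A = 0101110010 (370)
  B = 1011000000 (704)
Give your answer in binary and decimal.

Apply ^ to each column (1 where bits differ):
  0101110010
^ 1011000000
------------
  1110110010

Answer: 1110110010 (946)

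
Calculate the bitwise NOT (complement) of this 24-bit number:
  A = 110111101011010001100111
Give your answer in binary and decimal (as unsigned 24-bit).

Flip each bit (0->1, 1->0):
  110111101011010001100111
  001000010100101110011000

Answer: 001000010100101110011000 (2182040)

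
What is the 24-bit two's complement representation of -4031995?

1. Binary of +4031995:  001111011000010111111011
2. Invert bits:     110000100111101000000100
3. Add 1:           110000100111101000000101

Answer: 110000100111101000000101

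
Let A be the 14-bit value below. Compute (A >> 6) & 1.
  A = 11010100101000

Bit 6 is the 7th from the right.
  11010100101000
         ^
That bit is 0.

Answer: 0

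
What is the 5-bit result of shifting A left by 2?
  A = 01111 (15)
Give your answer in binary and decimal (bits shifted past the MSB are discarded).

Shift left by 2: drop the top 2 bit(s), append 2 zero(s) on the right.
  01111  ->  discard [01], keep [111], append 00
= 11100

Answer: 11100 (28)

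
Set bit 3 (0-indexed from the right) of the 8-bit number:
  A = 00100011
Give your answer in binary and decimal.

Mask = 1 << 3 = 00001000
Bit 3 of A is 0, so OR-ing with the mask flips it to 1.
  00100011
| 00001000
----------
  00101011

Answer: 00101011 (43)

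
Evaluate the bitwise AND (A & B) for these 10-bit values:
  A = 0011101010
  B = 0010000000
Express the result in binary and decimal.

Apply & to each column (1 only where both bits are 1):
  0011101010
& 0010000000
------------
  0010000000

Answer: 0010000000 (128)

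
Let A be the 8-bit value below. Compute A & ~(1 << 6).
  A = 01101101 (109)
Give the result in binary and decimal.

Mask = ~(1 << 6) = 10111111
Bit 6 of A is 1, so AND-ing with the mask clears it to 0.
  01101101
& 10111111
----------
  00101101

Answer: 00101101 (45)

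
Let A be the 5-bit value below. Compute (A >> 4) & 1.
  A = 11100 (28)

Bit 4 is the 5th from the right.
  11100
  ^
That bit is 1.

Answer: 1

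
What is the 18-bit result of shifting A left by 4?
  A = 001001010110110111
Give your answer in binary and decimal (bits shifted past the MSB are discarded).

Shift left by 4: drop the top 4 bit(s), append 4 zero(s) on the right.
  001001010110110111  ->  discard [0010], keep [01010110110111], append 0000
= 010101101101110000

Answer: 010101101101110000 (88944)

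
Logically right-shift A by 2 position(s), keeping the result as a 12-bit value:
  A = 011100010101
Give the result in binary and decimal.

Logical shift right by 2: drop the bottom 2 bit(s), prepend 2 zero(s) on the left.
  011100010101  ->  keep [0111000101], discard [01], prepend 00
= 000111000101

Answer: 000111000101 (453)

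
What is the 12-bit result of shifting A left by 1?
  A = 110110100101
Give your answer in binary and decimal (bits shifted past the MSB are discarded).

Shift left by 1: drop the top 1 bit(s), append 1 zero(s) on the right.
  110110100101  ->  discard [1], keep [10110100101], append 0
= 101101001010

Answer: 101101001010 (2890)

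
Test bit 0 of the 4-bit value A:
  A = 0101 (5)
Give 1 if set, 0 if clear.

Bit 0 is the 1st from the right.
  0101
     ^
That bit is 1.

Answer: 1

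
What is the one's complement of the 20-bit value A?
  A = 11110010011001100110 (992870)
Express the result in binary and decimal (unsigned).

Flip each bit (0->1, 1->0):
  11110010011001100110
  00001101100110011001

Answer: 00001101100110011001 (55705)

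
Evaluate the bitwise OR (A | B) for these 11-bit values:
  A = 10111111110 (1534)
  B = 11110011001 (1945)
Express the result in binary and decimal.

Apply | to each column (1 where either bit is 1):
  10111111110
| 11110011001
-------------
  11111111111

Answer: 11111111111 (2047)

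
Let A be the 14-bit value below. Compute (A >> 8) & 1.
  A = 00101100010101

Bit 8 is the 9th from the right.
  00101100010101
       ^
That bit is 1.

Answer: 1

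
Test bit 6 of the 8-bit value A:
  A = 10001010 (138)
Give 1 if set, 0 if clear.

Bit 6 is the 7th from the right.
  10001010
   ^
That bit is 0.

Answer: 0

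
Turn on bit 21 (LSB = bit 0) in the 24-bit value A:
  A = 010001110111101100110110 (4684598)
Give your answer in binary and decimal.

Mask = 1 << 21 = 001000000000000000000000
Bit 21 of A is 0, so OR-ing with the mask flips it to 1.
  010001110111101100110110
| 001000000000000000000000
--------------------------
  011001110111101100110110

Answer: 011001110111101100110110 (6781750)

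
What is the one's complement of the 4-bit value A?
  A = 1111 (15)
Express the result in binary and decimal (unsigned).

Flip each bit (0->1, 1->0):
  1111
  0000

Answer: 0000 (0)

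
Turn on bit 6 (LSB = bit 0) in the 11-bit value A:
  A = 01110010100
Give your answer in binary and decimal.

Mask = 1 << 6 = 00001000000
Bit 6 of A is 0, so OR-ing with the mask flips it to 1.
  01110010100
| 00001000000
-------------
  01111010100

Answer: 01111010100 (980)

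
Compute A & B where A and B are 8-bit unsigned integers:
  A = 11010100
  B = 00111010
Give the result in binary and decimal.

Apply & to each column (1 only where both bits are 1):
  11010100
& 00111010
----------
  00010000

Answer: 00010000 (16)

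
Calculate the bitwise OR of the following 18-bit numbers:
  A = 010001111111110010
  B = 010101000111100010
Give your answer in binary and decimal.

Apply | to each column (1 where either bit is 1):
  010001111111110010
| 010101000111100010
--------------------
  010101111111110010

Answer: 010101111111110010 (90098)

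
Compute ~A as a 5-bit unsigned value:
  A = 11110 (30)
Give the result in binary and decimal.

Flip each bit (0->1, 1->0):
  11110
  00001

Answer: 00001 (1)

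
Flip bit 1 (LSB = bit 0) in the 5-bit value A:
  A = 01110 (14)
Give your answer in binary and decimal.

Mask = 1 << 1 = 00010
Bit 1 of A is 1; XOR with the mask flips it to 0.
  01110
^ 00010
-------
  01100

Answer: 01100 (12)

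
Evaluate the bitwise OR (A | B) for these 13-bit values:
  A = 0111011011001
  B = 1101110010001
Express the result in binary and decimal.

Apply | to each column (1 where either bit is 1):
  0111011011001
| 1101110010001
---------------
  1111111011001

Answer: 1111111011001 (8153)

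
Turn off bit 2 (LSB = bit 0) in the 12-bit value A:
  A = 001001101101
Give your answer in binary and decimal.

Mask = ~(1 << 2) = 111111111011
Bit 2 of A is 1, so AND-ing with the mask clears it to 0.
  001001101101
& 111111111011
--------------
  001001101001

Answer: 001001101001 (617)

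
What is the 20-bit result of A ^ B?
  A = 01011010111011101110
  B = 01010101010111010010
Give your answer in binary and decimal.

Apply ^ to each column (1 where bits differ):
  01011010111011101110
^ 01010101010111010010
----------------------
  00001111101100111100

Answer: 00001111101100111100 (64316)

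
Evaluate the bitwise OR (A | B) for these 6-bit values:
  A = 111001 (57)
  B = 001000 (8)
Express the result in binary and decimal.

Apply | to each column (1 where either bit is 1):
  111001
| 001000
--------
  111001

Answer: 111001 (57)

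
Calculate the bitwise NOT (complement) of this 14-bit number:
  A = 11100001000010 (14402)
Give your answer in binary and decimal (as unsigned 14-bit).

Flip each bit (0->1, 1->0):
  11100001000010
  00011110111101

Answer: 00011110111101 (1981)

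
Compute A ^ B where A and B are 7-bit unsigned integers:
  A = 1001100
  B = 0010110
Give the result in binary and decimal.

Apply ^ to each column (1 where bits differ):
  1001100
^ 0010110
---------
  1011010

Answer: 1011010 (90)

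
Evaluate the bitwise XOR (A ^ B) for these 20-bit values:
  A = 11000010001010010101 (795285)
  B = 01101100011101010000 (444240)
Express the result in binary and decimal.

Apply ^ to each column (1 where bits differ):
  11000010001010010101
^ 01101100011101010000
----------------------
  10101110010111000101

Answer: 10101110010111000101 (714181)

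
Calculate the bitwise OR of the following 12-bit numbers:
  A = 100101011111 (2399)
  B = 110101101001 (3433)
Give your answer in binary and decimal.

Apply | to each column (1 where either bit is 1):
  100101011111
| 110101101001
--------------
  110101111111

Answer: 110101111111 (3455)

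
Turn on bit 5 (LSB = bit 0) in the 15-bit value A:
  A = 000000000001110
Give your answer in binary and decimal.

Mask = 1 << 5 = 000000000100000
Bit 5 of A is 0, so OR-ing with the mask flips it to 1.
  000000000001110
| 000000000100000
-----------------
  000000000101110

Answer: 000000000101110 (46)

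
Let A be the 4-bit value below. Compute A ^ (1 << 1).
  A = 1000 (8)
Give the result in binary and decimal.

Mask = 1 << 1 = 0010
Bit 1 of A is 0; XOR with the mask flips it to 1.
  1000
^ 0010
------
  1010

Answer: 1010 (10)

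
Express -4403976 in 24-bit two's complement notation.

1. Binary of +4403976:  010000110011001100001000
2. Invert bits:     101111001100110011110111
3. Add 1:           101111001100110011111000

Answer: 101111001100110011111000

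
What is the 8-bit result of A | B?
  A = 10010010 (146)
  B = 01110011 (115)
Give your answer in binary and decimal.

Apply | to each column (1 where either bit is 1):
  10010010
| 01110011
----------
  11110011

Answer: 11110011 (243)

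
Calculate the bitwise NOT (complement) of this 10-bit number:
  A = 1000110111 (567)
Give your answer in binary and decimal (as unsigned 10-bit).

Flip each bit (0->1, 1->0):
  1000110111
  0111001000

Answer: 0111001000 (456)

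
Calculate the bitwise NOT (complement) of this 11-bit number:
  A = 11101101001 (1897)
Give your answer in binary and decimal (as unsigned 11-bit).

Flip each bit (0->1, 1->0):
  11101101001
  00010010110

Answer: 00010010110 (150)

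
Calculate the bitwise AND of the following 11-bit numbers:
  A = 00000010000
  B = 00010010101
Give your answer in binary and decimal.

Apply & to each column (1 only where both bits are 1):
  00000010000
& 00010010101
-------------
  00000010000

Answer: 00000010000 (16)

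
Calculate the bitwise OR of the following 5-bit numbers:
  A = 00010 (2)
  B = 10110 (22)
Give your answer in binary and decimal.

Apply | to each column (1 where either bit is 1):
  00010
| 10110
-------
  10110

Answer: 10110 (22)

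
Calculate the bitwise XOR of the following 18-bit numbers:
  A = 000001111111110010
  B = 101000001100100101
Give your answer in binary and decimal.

Apply ^ to each column (1 where bits differ):
  000001111111110010
^ 101000001100100101
--------------------
  101001110011010111

Answer: 101001110011010111 (171223)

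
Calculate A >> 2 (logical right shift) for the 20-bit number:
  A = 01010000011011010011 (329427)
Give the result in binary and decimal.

Logical shift right by 2: drop the bottom 2 bit(s), prepend 2 zero(s) on the left.
  01010000011011010011  ->  keep [010100000110110100], discard [11], prepend 00
= 00010100000110110100

Answer: 00010100000110110100 (82356)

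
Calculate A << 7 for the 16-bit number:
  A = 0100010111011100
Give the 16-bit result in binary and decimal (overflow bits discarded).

Shift left by 7: drop the top 7 bit(s), append 7 zero(s) on the right.
  0100010111011100  ->  discard [0100010], keep [111011100], append 0000000
= 1110111000000000

Answer: 1110111000000000 (60928)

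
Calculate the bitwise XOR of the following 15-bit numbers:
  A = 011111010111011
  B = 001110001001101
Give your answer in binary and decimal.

Apply ^ to each column (1 where bits differ):
  011111010111011
^ 001110001001101
-----------------
  010001011110110

Answer: 010001011110110 (8950)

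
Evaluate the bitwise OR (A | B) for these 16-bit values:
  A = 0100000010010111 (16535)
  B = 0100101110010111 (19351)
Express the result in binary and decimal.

Apply | to each column (1 where either bit is 1):
  0100000010010111
| 0100101110010111
------------------
  0100101110010111

Answer: 0100101110010111 (19351)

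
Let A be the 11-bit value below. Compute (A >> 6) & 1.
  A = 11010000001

Bit 6 is the 7th from the right.
  11010000001
      ^
That bit is 0.

Answer: 0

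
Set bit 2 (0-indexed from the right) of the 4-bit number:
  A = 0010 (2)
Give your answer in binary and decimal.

Mask = 1 << 2 = 0100
Bit 2 of A is 0, so OR-ing with the mask flips it to 1.
  0010
| 0100
------
  0110

Answer: 0110 (6)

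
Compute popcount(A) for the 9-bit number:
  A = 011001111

011001111
1-bits at positions (from bit 0 = LSB): 0, 1, 2, 3, 6, 7
Count = 6

Answer: 6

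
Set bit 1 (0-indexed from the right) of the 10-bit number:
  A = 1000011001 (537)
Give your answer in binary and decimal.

Mask = 1 << 1 = 0000000010
Bit 1 of A is 0, so OR-ing with the mask flips it to 1.
  1000011001
| 0000000010
------------
  1000011011

Answer: 1000011011 (539)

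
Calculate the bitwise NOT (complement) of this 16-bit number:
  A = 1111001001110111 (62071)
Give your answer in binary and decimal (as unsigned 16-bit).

Flip each bit (0->1, 1->0):
  1111001001110111
  0000110110001000

Answer: 0000110110001000 (3464)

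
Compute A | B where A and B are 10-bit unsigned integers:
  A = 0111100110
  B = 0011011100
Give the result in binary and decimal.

Apply | to each column (1 where either bit is 1):
  0111100110
| 0011011100
------------
  0111111110

Answer: 0111111110 (510)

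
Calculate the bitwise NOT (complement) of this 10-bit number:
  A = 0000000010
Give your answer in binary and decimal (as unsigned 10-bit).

Flip each bit (0->1, 1->0):
  0000000010
  1111111101

Answer: 1111111101 (1021)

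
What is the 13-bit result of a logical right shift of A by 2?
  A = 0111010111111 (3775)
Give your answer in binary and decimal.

Logical shift right by 2: drop the bottom 2 bit(s), prepend 2 zero(s) on the left.
  0111010111111  ->  keep [01110101111], discard [11], prepend 00
= 0001110101111

Answer: 0001110101111 (943)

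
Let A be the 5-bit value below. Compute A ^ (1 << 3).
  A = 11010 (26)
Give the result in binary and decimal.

Mask = 1 << 3 = 01000
Bit 3 of A is 1; XOR with the mask flips it to 0.
  11010
^ 01000
-------
  10010

Answer: 10010 (18)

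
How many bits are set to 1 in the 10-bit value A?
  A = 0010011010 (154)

0010011010
1-bits at positions (from bit 0 = LSB): 1, 3, 4, 7
Count = 4

Answer: 4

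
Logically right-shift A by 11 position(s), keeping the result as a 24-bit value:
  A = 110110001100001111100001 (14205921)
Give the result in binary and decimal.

Logical shift right by 11: drop the bottom 11 bit(s), prepend 11 zero(s) on the left.
  110110001100001111100001  ->  keep [1101100011000], discard [01111100001], prepend 00000000000
= 000000000001101100011000

Answer: 000000000001101100011000 (6936)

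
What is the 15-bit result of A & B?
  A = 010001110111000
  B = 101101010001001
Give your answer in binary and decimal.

Apply & to each column (1 only where both bits are 1):
  010001110111000
& 101101010001001
-----------------
  000001010001000

Answer: 000001010001000 (648)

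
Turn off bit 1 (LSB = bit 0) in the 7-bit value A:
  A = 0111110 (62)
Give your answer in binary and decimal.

Mask = ~(1 << 1) = 1111101
Bit 1 of A is 1, so AND-ing with the mask clears it to 0.
  0111110
& 1111101
---------
  0111100

Answer: 0111100 (60)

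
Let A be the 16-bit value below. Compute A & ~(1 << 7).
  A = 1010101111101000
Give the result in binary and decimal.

Mask = ~(1 << 7) = 1111111101111111
Bit 7 of A is 1, so AND-ing with the mask clears it to 0.
  1010101111101000
& 1111111101111111
------------------
  1010101101101000

Answer: 1010101101101000 (43880)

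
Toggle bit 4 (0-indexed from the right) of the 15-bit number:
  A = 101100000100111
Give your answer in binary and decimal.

Mask = 1 << 4 = 000000000010000
Bit 4 of A is 0; XOR with the mask flips it to 1.
  101100000100111
^ 000000000010000
-----------------
  101100000110111

Answer: 101100000110111 (22583)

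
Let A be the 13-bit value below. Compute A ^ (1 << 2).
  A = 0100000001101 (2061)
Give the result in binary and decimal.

Mask = 1 << 2 = 0000000000100
Bit 2 of A is 1; XOR with the mask flips it to 0.
  0100000001101
^ 0000000000100
---------------
  0100000001001

Answer: 0100000001001 (2057)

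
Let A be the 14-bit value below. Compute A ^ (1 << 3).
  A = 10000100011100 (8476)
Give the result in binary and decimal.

Mask = 1 << 3 = 00000000001000
Bit 3 of A is 1; XOR with the mask flips it to 0.
  10000100011100
^ 00000000001000
----------------
  10000100010100

Answer: 10000100010100 (8468)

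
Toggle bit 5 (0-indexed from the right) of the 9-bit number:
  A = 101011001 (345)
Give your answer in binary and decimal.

Mask = 1 << 5 = 000100000
Bit 5 of A is 0; XOR with the mask flips it to 1.
  101011001
^ 000100000
-----------
  101111001

Answer: 101111001 (377)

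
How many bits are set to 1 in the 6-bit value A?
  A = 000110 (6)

000110
1-bits at positions (from bit 0 = LSB): 1, 2
Count = 2

Answer: 2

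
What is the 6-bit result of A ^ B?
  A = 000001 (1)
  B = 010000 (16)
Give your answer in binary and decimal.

Apply ^ to each column (1 where bits differ):
  000001
^ 010000
--------
  010001

Answer: 010001 (17)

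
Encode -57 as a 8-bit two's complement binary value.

1. Binary of +57:  00111001
2. Invert bits:     11000110
3. Add 1:           11000111

Answer: 11000111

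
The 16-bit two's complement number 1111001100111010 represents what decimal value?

MSB is 1, so the value is negative. Find the magnitude:
1. Invert bits:  0000110011000101
2. Add 1:        0000110011000110  = 3270
3. Apply sign:   -3270

Answer: -3270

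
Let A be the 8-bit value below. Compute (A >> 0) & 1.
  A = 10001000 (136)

Bit 0 is the 1st from the right.
  10001000
         ^
That bit is 0.

Answer: 0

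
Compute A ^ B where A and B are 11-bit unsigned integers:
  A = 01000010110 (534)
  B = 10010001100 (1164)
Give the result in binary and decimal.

Apply ^ to each column (1 where bits differ):
  01000010110
^ 10010001100
-------------
  11010011010

Answer: 11010011010 (1690)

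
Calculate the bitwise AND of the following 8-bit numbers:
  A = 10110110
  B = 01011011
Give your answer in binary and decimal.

Apply & to each column (1 only where both bits are 1):
  10110110
& 01011011
----------
  00010010

Answer: 00010010 (18)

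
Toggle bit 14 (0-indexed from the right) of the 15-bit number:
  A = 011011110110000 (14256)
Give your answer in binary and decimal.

Mask = 1 << 14 = 100000000000000
Bit 14 of A is 0; XOR with the mask flips it to 1.
  011011110110000
^ 100000000000000
-----------------
  111011110110000

Answer: 111011110110000 (30640)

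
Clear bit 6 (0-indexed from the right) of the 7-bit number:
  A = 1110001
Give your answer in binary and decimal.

Mask = ~(1 << 6) = 0111111
Bit 6 of A is 1, so AND-ing with the mask clears it to 0.
  1110001
& 0111111
---------
  0110001

Answer: 0110001 (49)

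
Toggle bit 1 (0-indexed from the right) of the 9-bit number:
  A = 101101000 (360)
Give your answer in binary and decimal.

Mask = 1 << 1 = 000000010
Bit 1 of A is 0; XOR with the mask flips it to 1.
  101101000
^ 000000010
-----------
  101101010

Answer: 101101010 (362)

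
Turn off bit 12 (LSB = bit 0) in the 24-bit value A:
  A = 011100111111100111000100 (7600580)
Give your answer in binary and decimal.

Mask = ~(1 << 12) = 111111111110111111111111
Bit 12 of A is 1, so AND-ing with the mask clears it to 0.
  011100111111100111000100
& 111111111110111111111111
--------------------------
  011100111110100111000100

Answer: 011100111110100111000100 (7596484)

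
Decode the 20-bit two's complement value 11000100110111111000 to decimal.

MSB is 1, so the value is negative. Find the magnitude:
1. Invert bits:  00111011001000000111
2. Add 1:        00111011001000001000  = 242184
3. Apply sign:   -242184

Answer: -242184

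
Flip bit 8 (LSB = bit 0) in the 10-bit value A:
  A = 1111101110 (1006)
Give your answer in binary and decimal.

Mask = 1 << 8 = 0100000000
Bit 8 of A is 1; XOR with the mask flips it to 0.
  1111101110
^ 0100000000
------------
  1011101110

Answer: 1011101110 (750)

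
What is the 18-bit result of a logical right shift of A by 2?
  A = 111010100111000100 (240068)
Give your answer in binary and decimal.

Logical shift right by 2: drop the bottom 2 bit(s), prepend 2 zero(s) on the left.
  111010100111000100  ->  keep [1110101001110001], discard [00], prepend 00
= 001110101001110001

Answer: 001110101001110001 (60017)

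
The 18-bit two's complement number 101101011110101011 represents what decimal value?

MSB is 1, so the value is negative. Find the magnitude:
1. Invert bits:  010010100001010100
2. Add 1:        010010100001010101  = 75861
3. Apply sign:   -75861

Answer: -75861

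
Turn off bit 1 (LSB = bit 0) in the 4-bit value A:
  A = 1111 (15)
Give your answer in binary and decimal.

Mask = ~(1 << 1) = 1101
Bit 1 of A is 1, so AND-ing with the mask clears it to 0.
  1111
& 1101
------
  1101

Answer: 1101 (13)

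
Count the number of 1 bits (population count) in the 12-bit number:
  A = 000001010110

000001010110
1-bits at positions (from bit 0 = LSB): 1, 2, 4, 6
Count = 4

Answer: 4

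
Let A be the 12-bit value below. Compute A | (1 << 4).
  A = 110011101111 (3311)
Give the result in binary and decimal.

Mask = 1 << 4 = 000000010000
Bit 4 of A is 0, so OR-ing with the mask flips it to 1.
  110011101111
| 000000010000
--------------
  110011111111

Answer: 110011111111 (3327)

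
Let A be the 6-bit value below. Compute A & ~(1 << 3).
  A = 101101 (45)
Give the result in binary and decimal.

Mask = ~(1 << 3) = 110111
Bit 3 of A is 1, so AND-ing with the mask clears it to 0.
  101101
& 110111
--------
  100101

Answer: 100101 (37)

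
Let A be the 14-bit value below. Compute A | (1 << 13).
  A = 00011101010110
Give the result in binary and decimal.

Mask = 1 << 13 = 10000000000000
Bit 13 of A is 0, so OR-ing with the mask flips it to 1.
  00011101010110
| 10000000000000
----------------
  10011101010110

Answer: 10011101010110 (10070)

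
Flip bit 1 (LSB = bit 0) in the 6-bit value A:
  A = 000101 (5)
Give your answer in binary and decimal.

Mask = 1 << 1 = 000010
Bit 1 of A is 0; XOR with the mask flips it to 1.
  000101
^ 000010
--------
  000111

Answer: 000111 (7)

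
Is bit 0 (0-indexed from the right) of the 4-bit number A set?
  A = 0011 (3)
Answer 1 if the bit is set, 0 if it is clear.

Bit 0 is the 1st from the right.
  0011
     ^
That bit is 1.

Answer: 1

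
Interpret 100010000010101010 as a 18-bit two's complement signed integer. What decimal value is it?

MSB is 1, so the value is negative. Find the magnitude:
1. Invert bits:  011101111101010101
2. Add 1:        011101111101010110  = 122710
3. Apply sign:   -122710

Answer: -122710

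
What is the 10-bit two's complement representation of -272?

1. Binary of +272:  0100010000
2. Invert bits:     1011101111
3. Add 1:           1011110000

Answer: 1011110000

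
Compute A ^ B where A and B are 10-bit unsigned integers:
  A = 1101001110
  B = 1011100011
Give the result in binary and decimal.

Apply ^ to each column (1 where bits differ):
  1101001110
^ 1011100011
------------
  0110101101

Answer: 0110101101 (429)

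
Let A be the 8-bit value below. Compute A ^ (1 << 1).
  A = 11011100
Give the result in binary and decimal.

Mask = 1 << 1 = 00000010
Bit 1 of A is 0; XOR with the mask flips it to 1.
  11011100
^ 00000010
----------
  11011110

Answer: 11011110 (222)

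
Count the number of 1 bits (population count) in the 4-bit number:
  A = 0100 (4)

0100
1-bits at positions (from bit 0 = LSB): 2
Count = 1

Answer: 1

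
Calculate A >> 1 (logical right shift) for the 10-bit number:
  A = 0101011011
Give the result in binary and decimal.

Logical shift right by 1: drop the bottom 1 bit(s), prepend 1 zero(s) on the left.
  0101011011  ->  keep [010101101], discard [1], prepend 0
= 0010101101

Answer: 0010101101 (173)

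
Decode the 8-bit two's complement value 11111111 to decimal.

MSB is 1, so the value is negative. Find the magnitude:
1. Invert bits:  00000000
2. Add 1:        00000001  = 1
3. Apply sign:   -1

Answer: -1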